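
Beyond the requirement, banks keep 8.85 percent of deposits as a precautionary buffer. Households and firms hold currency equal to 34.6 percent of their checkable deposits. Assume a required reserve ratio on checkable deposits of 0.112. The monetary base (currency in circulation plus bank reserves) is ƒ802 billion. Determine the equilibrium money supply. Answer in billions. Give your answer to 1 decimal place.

The money multiplier is m = (1 + c) / (rr + e + c) = (1 + 0.346) / (0.112 + 0.0885 + 0.346) ≈ 2.46295.
So M = m × MB = 2.46295 × 802 = 1975.2859 billion.

ƒ1975.3 billion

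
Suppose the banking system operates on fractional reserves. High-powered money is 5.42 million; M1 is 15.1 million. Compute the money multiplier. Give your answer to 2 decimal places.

2.79

The money multiplier is m = M / MB = 15.1 / 5.42 ≈ 2.78598.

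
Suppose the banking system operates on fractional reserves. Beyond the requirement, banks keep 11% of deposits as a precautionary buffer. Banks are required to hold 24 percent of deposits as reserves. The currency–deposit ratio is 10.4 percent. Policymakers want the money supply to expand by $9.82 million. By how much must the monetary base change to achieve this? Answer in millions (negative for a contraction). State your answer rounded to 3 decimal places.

$4.038 million

The money multiplier is m = (1 + c) / (rr + e + c) = (1 + 0.104) / (0.24 + 0.11 + 0.104) ≈ 2.43172.
ΔMB = ΔM / m = (+9.82) / 2.43172 ≈ 4.0383 million.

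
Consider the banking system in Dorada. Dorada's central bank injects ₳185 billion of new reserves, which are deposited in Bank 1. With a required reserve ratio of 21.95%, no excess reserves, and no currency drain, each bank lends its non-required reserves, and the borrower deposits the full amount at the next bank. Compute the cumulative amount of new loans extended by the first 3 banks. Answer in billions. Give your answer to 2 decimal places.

₳345.05 billion

Bank i lends (1 − rr)^i of the original deposit: Bank 1 lends 185·0.7805 = 144.3925, Bank 2 lends 185·0.7805² ≈ 112.6983, and so on.
Summing a geometric series: total = 185·[0.7805·(1 − 0.7805^3) / (1 − 0.7805)] ≈ 345.0519 billion.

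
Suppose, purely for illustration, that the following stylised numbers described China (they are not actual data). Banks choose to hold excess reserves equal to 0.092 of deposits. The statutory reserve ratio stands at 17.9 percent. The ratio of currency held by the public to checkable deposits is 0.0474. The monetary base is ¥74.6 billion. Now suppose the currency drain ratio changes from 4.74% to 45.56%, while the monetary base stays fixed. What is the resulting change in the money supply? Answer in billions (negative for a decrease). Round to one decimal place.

Initially m₁ = (1 + 0.0474) / (0.179 + 0.092 + 0.0474) ≈ 3.2896, so M₁ = 3.2896 × 74.6 ≈ 245.4042 billion.
After the change m₂ = (1 + 0.4556) / (0.179 + 0.092 + 0.4556) ≈ 2.0033, so M₂ = 2.0033 × 74.6 ≈ 149.4462 billion.
ΔM = M₂ − M₁ = 149.4462 − 245.4042 = -95.958 billion.

-96.0 billion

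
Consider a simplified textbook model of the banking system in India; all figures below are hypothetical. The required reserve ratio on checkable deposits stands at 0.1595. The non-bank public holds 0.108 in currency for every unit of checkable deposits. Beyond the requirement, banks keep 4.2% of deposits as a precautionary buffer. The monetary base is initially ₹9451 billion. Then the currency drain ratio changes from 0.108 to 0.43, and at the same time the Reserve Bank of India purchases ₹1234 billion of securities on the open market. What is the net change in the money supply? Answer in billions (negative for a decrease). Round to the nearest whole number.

Before: m₁ = (1 + 0.108) / (0.1595 + 0.042 + 0.108) ≈ 3.579968, MB₁ = 9451, so M₁ = 3.579968 × 9451 ≈ 33834.2776 billion.
After: m₂ = (1 + 0.43) / (0.1595 + 0.042 + 0.43) ≈ 2.264450, MB₂ = 9451 + 1234 = 10685, so M₂ = 2.264450 × 10685 ≈ 24195.6483 billion.
ΔM = M₂ − M₁ = 24195.6483 − 33834.2776 = -9638.6293 billion.

-9639 billion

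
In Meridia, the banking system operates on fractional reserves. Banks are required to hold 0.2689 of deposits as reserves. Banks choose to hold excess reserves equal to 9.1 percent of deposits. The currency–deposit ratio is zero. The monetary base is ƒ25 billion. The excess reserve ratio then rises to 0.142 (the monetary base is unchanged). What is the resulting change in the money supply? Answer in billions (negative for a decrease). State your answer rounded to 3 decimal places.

Initially m₁ = 1 / (0.2689 + 0.091) ≈ 2.778550, so M₁ = 2.778550 × 25 ≈ 69.4638 billion.
After the change m₂ = 1 / (0.2689 + 0.142) ≈ 2.433682, so M₂ = 2.433682 × 25 ≈ 60.8421 billion.
ΔM = M₂ − M₁ = 60.8421 − 69.4638 = -8.6217 billion.

-8.622 billion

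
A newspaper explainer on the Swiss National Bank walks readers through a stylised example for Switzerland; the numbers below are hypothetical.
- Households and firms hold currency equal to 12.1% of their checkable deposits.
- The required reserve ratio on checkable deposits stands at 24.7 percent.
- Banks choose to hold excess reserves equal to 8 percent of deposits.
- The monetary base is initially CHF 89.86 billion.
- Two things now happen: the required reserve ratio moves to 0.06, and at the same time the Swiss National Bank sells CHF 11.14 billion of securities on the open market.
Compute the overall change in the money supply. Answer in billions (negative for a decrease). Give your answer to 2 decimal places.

CHF 113.25 billion

Before: m₁ = (1 + 0.121) / (0.247 + 0.08 + 0.121) ≈ 2.50223, MB₁ = 89.86, so M₁ = 2.50223 × 89.86 ≈ 224.8504 billion.
After: m₂ = (1 + 0.121) / (0.06 + 0.08 + 0.121) ≈ 4.29502, MB₂ = 89.86 − 11.14 = 78.72, so M₂ = 4.29502 × 78.72 ≈ 338.104 billion.
ΔM = M₂ − M₁ = 338.104 − 224.8504 = 113.2536 billion.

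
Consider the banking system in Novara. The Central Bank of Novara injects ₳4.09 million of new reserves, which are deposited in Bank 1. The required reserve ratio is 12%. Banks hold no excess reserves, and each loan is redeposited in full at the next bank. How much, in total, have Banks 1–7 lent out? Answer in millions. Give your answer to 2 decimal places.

Bank i lends (1 − rr)^i of the original deposit: Bank 1 lends 4.09·0.8800 = 3.5992, Bank 2 lends 4.09·0.8800² ≈ 3.1673, and so on.
Summing a geometric series: total = 4.09·[0.8800·(1 − 0.8800^7) / (1 − 0.8800)] ≈ 17.7358 million.

₳17.74 million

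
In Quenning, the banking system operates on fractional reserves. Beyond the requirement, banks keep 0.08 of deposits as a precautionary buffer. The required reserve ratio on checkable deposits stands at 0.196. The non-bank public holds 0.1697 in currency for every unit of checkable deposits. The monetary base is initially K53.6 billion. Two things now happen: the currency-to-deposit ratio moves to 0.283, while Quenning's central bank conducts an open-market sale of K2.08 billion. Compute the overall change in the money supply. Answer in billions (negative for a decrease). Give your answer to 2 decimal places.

-22.42 billion

Before: m₁ = (1 + 0.1697) / (0.196 + 0.08 + 0.1697) ≈ 2.62441, MB₁ = 53.6, so M₁ = 2.62441 × 53.6 ≈ 140.6684 billion.
After: m₂ = (1 + 0.283) / (0.196 + 0.08 + 0.283) ≈ 2.29517, MB₂ = 53.6 − 2.08 = 51.52, so M₂ = 2.29517 × 51.52 ≈ 118.2472 billion.
ΔM = M₂ − M₁ = 118.2472 − 140.6684 = -22.4212 billion.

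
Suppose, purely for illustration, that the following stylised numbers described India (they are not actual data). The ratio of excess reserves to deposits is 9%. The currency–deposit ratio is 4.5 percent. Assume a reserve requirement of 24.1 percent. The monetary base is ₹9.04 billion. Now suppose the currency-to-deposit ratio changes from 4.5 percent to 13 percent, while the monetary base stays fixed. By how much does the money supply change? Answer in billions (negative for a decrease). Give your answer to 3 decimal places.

-2.966 billion

Initially m₁ = (1 + 0.045) / (0.241 + 0.09 + 0.045) ≈ 2.77926, so M₁ = 2.77926 × 9.04 ≈ 25.1245 billion.
After the change m₂ = (1 + 0.13) / (0.241 + 0.09 + 0.13) ≈ 2.45119, so M₂ = 2.45119 × 9.04 ≈ 22.1588 billion.
ΔM = M₂ − M₁ = 22.1588 − 25.1245 = -2.9657 billion.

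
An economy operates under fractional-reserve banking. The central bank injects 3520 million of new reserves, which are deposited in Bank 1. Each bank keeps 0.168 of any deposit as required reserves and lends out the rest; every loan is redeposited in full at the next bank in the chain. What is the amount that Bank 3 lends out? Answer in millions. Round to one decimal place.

Each bank lends a fraction (1 − rr) = 0.8320 of the deposit it receives, so Bank 3 receives 3520·0.8320^2 and lends 3520·0.8320^3 ≈ 2027.2749 million.

2027.3 million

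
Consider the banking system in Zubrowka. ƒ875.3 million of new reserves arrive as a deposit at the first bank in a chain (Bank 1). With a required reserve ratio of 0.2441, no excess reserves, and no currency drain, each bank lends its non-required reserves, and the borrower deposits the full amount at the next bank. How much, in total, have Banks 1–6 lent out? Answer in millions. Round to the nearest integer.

Bank i lends (1 − rr)^i of the original deposit: Bank 1 lends 875.3·0.7559 ≈ 661.6393, Bank 2 lends 875.3·0.7559² ≈ 500.1331, and so on.
Summing a geometric series: total = 875.3·[0.7559·(1 − 0.7559^6) / (1 − 0.7559)] ≈ 2204.8876 million.

ƒ2205 million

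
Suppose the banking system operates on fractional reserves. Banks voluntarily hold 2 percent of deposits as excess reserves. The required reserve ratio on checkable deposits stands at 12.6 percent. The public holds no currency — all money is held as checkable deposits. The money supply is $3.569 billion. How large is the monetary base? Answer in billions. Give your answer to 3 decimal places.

$0.521 billion

The money multiplier is m = 1 / (rr + e) = 1 / (0.126 + 0.02) ≈ 6.84932.
MB = M / m = 3.569 / 6.84932 ≈ 0.5211 billion.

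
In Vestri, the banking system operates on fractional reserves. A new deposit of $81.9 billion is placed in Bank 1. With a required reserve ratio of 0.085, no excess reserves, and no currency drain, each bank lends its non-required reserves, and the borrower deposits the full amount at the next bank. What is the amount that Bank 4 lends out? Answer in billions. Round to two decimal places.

$57.41 billion

Each bank lends a fraction (1 − rr) = 0.9150 of the deposit it receives, so Bank 4 receives 81.9·0.9150^3 and lends 81.9·0.9150^4 ≈ 57.4075 billion.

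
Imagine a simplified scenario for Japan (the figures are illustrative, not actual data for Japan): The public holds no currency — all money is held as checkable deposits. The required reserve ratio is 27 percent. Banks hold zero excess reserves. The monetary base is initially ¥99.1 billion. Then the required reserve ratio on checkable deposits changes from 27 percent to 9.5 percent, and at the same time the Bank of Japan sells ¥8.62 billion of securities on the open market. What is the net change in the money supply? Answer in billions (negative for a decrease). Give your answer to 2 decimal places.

Before: m₁ = 1 / (0.27) ≈ 3.70370, MB₁ = 99.1, so M₁ = 3.70370 × 99.1 ≈ 367.0367 billion.
After: m₂ = 1 / (0.095) ≈ 10.52632, MB₂ = 99.1 − 8.62 = 90.48, so M₂ = 10.52632 × 90.48 ≈ 952.4214 billion.
ΔM = M₂ − M₁ = 952.4214 − 367.0367 = 585.3847 billion.

¥585.38 billion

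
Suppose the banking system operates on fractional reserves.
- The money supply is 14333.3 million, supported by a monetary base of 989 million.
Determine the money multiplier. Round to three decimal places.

The money multiplier is m = M / MB = 14333.3 / 989 ≈ 14.49272.

14.493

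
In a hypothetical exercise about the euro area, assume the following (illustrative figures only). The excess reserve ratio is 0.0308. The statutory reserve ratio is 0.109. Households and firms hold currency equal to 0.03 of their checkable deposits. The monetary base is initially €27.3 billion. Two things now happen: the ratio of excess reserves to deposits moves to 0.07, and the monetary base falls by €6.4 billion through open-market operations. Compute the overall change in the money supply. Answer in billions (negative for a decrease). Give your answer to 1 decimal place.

Before: m₁ = (1 + 0.03) / (0.109 + 0.0308 + 0.03) ≈ 6.0660, MB₁ = 27.3, so M₁ = 6.0660 × 27.3 = 165.6018 billion.
After: m₂ = (1 + 0.03) / (0.109 + 0.07 + 0.03) ≈ 4.9282, MB₂ = 27.3 − 6.4 = 20.9, so M₂ = 4.9282 × 20.9 ≈ 102.9994 billion.
ΔM = M₂ − M₁ = 102.9994 − 165.6018 = -62.6024 billion.

-62.6 billion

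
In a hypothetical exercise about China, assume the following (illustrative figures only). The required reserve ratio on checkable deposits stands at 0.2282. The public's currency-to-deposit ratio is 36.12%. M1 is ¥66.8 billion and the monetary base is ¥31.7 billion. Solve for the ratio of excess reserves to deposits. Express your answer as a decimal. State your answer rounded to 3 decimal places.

Using m = M/MB = 66.8/31.7 ≈ 2.107256. Since m = (1 + c)/(c + rr + e), the denominator satisfies c + rr + e = (1 + c)/m = (1 + 0.3612) / 2.107256 ≈ 0.645959.
With c = 0.3612 and rr = 0.2282, the ratio of excess reserves to deposits is 0.645959 − 0.3612 − 0.2282 = 0.056559.

0.057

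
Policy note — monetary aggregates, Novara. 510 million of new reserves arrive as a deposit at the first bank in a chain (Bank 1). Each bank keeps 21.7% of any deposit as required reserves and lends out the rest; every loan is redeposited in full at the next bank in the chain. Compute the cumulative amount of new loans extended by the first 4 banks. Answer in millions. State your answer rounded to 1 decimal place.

1148.5 million

Bank i lends (1 − rr)^i of the original deposit: Bank 1 lends 510·0.7830 = 399.3300, Bank 2 lends 510·0.7830² ≈ 312.6754, and so on.
Summing a geometric series: total = 510·[0.7830·(1 − 0.7830^4) / (1 − 0.7830)] ≈ 1148.5281 million.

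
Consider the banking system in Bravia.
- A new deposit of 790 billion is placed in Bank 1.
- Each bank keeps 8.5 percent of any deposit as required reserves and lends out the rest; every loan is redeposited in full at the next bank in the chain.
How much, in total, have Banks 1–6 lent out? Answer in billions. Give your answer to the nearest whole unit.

Bank i lends (1 − rr)^i of the original deposit: Bank 1 lends 790·0.9150 = 722.8500, Bank 2 lends 790·0.9150² ≈ 661.4078, and so on.
Summing a geometric series: total = 790·[0.9150·(1 − 0.9150^6) / (1 − 0.9150)] ≈ 3513.4825 billion.

3513 billion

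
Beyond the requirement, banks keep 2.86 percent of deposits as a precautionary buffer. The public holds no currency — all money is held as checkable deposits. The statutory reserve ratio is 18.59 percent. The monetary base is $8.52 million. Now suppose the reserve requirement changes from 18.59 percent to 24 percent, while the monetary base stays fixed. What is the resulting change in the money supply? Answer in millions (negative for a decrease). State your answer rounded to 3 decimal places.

-8.000 million

Initially m₁ = 1 / (0.1859 + 0.0286) ≈ 4.66200, so M₁ = 4.66200 × 8.52 ≈ 39.7202 million.
After the change m₂ = 1 / (0.24 + 0.0286) ≈ 3.72301, so M₂ = 3.72301 × 8.52 ≈ 31.72 million.
ΔM = M₂ − M₁ = 31.72 − 39.7202 = -8.0002 million.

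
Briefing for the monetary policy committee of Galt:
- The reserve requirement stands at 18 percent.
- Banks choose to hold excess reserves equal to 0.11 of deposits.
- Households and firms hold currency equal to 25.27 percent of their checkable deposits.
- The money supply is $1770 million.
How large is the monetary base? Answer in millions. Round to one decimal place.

$766.8 million

The money multiplier is m = (1 + c) / (rr + e + c) = (1 + 0.2527) / (0.18 + 0.11 + 0.2527) ≈ 2.308273.
MB = M / m = 1770 / 2.308273 ≈ 766.807 million.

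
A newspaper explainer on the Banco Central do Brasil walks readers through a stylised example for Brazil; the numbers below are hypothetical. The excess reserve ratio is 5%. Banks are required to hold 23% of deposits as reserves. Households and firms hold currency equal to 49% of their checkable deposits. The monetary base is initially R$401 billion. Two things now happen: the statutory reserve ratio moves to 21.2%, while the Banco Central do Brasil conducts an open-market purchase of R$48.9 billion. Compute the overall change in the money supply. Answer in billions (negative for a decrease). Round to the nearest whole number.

R$115 billion

Before: m₁ = (1 + 0.49) / (0.23 + 0.05 + 0.49) ≈ 1.9351, MB₁ = 401, so M₁ = 1.9351 × 401 = 775.9751 billion.
After: m₂ = (1 + 0.49) / (0.212 + 0.05 + 0.49) ≈ 1.9814, MB₂ = 401 + 48.9 = 449.9, so M₂ = 1.9814 × 449.9 ≈ 891.4319 billion.
ΔM = M₂ − M₁ = 891.4319 − 775.9751 = 115.4568 billion.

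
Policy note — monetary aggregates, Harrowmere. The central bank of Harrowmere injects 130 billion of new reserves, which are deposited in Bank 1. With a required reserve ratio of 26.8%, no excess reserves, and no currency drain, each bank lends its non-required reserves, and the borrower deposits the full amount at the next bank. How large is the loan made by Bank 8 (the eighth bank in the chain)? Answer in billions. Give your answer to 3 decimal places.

10.716 billion

Each bank lends a fraction (1 − rr) = 0.7320 of the deposit it receives, so Bank 8 receives 130·0.7320^7 and lends 130·0.7320^8 ≈ 10.7160 billion.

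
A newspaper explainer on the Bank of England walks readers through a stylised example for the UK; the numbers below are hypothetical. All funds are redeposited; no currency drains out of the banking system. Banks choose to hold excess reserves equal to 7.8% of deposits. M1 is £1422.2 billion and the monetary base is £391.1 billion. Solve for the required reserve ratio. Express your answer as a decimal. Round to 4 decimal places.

0.1970

Using m = M/MB = 1422.2/391.1 ≈ 3.636410. Since m = (1 + c)/(c + rr + e), the denominator satisfies c + rr + e = (1 + c)/m = (1 + 0) / 3.636410 ≈ 0.274996.
With c = 0 and e = 0.078, the required reserve ratio is 0.274996 − 0 − 0.078 = 0.196996.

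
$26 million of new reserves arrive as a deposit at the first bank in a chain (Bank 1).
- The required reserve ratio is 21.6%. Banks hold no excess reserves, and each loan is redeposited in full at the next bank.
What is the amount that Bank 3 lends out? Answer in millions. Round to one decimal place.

$12.5 million

Each bank lends a fraction (1 − rr) = 0.7840 of the deposit it receives, so Bank 3 receives 26·0.7840^2 and lends 26·0.7840^3 ≈ 12.5291 million.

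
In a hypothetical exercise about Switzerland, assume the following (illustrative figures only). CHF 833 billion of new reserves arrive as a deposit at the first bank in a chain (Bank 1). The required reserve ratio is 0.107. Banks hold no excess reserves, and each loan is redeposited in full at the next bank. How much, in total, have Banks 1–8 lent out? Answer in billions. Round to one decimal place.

Bank i lends (1 − rr)^i of the original deposit: Bank 1 lends 833·0.8930 = 743.8690, Bank 2 lends 833·0.8930² ≈ 664.2750, and so on.
Summing a geometric series: total = 833·[0.8930·(1 − 0.8930^8) / (1 − 0.8930)] ≈ 4140.6356 billion.

CHF 4140.6 billion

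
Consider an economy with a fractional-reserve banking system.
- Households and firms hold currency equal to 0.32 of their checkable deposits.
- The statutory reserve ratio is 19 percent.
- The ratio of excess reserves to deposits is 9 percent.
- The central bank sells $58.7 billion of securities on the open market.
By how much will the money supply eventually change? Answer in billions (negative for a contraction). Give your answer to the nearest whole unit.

-129 billion

The money multiplier is m = (1 + c) / (rr + e + c) = (1 + 0.32) / (0.19 + 0.09 + 0.32) = 2.2.
The sale removes 58.7 billion of base, so ΔM = m × ΔMB = 2.2 × (−58.7) = -129.14 billion.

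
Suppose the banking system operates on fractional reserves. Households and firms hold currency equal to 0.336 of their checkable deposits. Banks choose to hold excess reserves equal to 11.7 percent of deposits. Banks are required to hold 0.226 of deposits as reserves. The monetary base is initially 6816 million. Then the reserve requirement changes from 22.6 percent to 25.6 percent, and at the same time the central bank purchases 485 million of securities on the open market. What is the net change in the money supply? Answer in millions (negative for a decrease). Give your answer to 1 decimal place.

Before: m₁ = (1 + 0.336) / (0.226 + 0.117 + 0.336) ≈ 1.967599, MB₁ = 6816, so M₁ = 1.967599 × 6816 ≈ 13411.1548 million.
After: m₂ = (1 + 0.336) / (0.256 + 0.117 + 0.336) ≈ 1.884344, MB₂ = 6816 + 485 = 7301, so M₂ = 1.884344 × 7301 ≈ 13757.5955 million.
ΔM = M₂ − M₁ = 13757.5955 − 13411.1548 = 346.4407 million.

346.4 million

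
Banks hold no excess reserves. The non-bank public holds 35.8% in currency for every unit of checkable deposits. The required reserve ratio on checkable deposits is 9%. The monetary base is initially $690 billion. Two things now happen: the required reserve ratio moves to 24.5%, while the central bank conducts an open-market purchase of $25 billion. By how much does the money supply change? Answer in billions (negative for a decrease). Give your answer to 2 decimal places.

-481.33 billion

Before: m₁ = (1 + 0.358) / (0.09 + 0.358) = 3.031250, MB₁ = 690, so M₁ = 3.031250 × 690 = 2091.5625 billion.
After: m₂ = (1 + 0.358) / (0.245 + 0.358) ≈ 2.252073, MB₂ = 690 + 25 = 715, so M₂ = 2.252073 × 715 ≈ 1610.2322 billion.
ΔM = M₂ − M₁ = 1610.2322 − 2091.5625 = -481.3303 billion.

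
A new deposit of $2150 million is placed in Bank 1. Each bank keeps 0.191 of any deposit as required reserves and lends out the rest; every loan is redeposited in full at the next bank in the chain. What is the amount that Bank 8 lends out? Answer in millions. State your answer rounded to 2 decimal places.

Each bank lends a fraction (1 − rr) = 0.8090 of the deposit it receives, so Bank 8 receives 2150·0.8090^7 and lends 2150·0.8090^8 ≈ 394.4815 million.

$394.48 million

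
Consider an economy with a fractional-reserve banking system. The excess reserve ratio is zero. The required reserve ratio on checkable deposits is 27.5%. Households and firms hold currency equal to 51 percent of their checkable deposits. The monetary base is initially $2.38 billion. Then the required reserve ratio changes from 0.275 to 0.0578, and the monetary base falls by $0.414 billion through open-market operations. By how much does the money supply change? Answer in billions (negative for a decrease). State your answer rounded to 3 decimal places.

$0.650 billion

Before: m₁ = (1 + 0.51) / (0.275 + 0.51) ≈ 1.92357, MB₁ = 2.38, so M₁ = 1.92357 × 2.38 ≈ 4.5781 billion.
After: m₂ = (1 + 0.51) / (0.0578 + 0.51) ≈ 2.65939, MB₂ = 2.38 − 0.414 = 1.966, so M₂ = 2.65939 × 1.966 ≈ 5.2284 billion.
ΔM = M₂ − M₁ = 5.2284 − 4.5781 = 0.6503 billion.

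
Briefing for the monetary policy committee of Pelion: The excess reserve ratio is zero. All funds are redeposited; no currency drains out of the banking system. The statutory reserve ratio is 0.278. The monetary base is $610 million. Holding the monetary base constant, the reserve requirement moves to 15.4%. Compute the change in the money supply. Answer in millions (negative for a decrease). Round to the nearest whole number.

$1767 million

Initially m₁ = 1 / (0.278) ≈ 3.5971, so M₁ = 3.5971 × 610 = 2194.231 million.
After the change m₂ = 1 / (0.154) ≈ 6.4935, so M₂ = 6.4935 × 610 = 3961.035 million.
ΔM = M₂ − M₁ = 3961.035 − 2194.231 = 1766.804 million.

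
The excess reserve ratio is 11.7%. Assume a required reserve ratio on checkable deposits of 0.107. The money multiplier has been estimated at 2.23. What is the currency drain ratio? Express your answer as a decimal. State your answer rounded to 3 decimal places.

Using m = 2.23. From m = (1 + c)/(c + rr + e), rearranging gives 1 + c = m·(c + rr + e), so c·(1 − m) = m·(rr + e) − 1.
Hence c = [m·(rr + e) − 1]/(1 − m) = [2.23 × (0.107 + 0.117) − 1] / (1 − 2.23) ≈ 0.406894.

0.407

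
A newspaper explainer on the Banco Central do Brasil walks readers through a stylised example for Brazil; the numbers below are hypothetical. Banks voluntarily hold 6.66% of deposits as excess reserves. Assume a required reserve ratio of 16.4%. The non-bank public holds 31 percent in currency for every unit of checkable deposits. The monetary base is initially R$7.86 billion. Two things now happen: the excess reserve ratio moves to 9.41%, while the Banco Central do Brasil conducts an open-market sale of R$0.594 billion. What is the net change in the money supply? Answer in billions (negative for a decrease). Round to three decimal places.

Before: m₁ = (1 + 0.31) / (0.164 + 0.0666 + 0.31) ≈ 2.42323, MB₁ = 7.86, so M₁ = 2.42323 × 7.86 ≈ 19.0466 billion.
After: m₂ = (1 + 0.31) / (0.164 + 0.0941 + 0.31) ≈ 2.30593, MB₂ = 7.86 − 0.594 = 7.266, so M₂ = 2.30593 × 7.266 ≈ 16.7549 billion.
ΔM = M₂ − M₁ = 16.7549 − 19.0466 = -2.2917 billion.

-2.292 billion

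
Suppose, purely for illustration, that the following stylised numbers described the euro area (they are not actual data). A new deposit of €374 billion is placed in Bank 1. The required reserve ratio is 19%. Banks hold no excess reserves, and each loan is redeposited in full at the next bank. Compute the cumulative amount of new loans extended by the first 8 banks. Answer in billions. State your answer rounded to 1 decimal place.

Bank i lends (1 − rr)^i of the original deposit: Bank 1 lends 374·0.8100 = 302.9400, Bank 2 lends 374·0.8100² = 245.3814, and so on.
Summing a geometric series: total = 374·[0.8100·(1 − 0.8100^8) / (1 − 0.8100)] ≈ 1298.9716 billion.

€1299.0 billion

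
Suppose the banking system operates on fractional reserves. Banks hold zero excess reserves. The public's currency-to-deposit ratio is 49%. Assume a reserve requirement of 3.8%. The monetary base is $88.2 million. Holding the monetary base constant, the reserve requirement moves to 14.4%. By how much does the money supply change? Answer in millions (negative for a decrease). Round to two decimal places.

Initially m₁ = (1 + 0.49) / (0.038 + 0.49) ≈ 2.82197, so M₁ = 2.82197 × 88.2 ≈ 248.8978 million.
After the change m₂ = (1 + 0.49) / (0.144 + 0.49) ≈ 2.35016, so M₂ = 2.35016 × 88.2 ≈ 207.2841 million.
ΔM = M₂ − M₁ = 207.2841 − 248.8978 = -41.6137 million.

-41.61 million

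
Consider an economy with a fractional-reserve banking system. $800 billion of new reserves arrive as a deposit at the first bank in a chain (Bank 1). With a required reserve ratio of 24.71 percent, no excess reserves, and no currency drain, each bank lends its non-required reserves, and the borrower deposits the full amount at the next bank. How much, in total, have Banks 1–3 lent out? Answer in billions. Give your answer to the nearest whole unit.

Bank i lends (1 − rr)^i of the original deposit: Bank 1 lends 800·0.7529 = 602.3200, Bank 2 lends 800·0.7529² ≈ 453.4867, and so on.
Summing a geometric series: total = 800·[0.7529·(1 − 0.7529^3) / (1 − 0.7529)] ≈ 1397.2369 billion.

$1397 billion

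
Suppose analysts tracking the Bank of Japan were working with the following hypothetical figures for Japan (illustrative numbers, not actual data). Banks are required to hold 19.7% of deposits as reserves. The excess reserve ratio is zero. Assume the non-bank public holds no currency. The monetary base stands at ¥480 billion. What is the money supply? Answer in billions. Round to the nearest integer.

¥2437 billion

With no currency drain or excess reserves, the money multiplier is m = 1/rr = 1/0.197 ≈ 5.0761.
Money supply M = m × MB = 5.0761 × 480 = 2436.528 billion.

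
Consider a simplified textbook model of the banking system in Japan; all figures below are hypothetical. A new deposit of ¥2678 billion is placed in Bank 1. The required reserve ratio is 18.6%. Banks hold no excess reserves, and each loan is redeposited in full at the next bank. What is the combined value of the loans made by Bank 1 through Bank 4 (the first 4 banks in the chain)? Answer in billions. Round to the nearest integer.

¥6574 billion

Bank i lends (1 − rr)^i of the original deposit: Bank 1 lends 2678·0.8140 = 2179.8920, Bank 2 lends 2678·0.8140² ≈ 1774.4321, and so on.
Summing a geometric series: total = 2678·[0.8140·(1 − 0.8140^4) / (1 − 0.8140)] ≈ 6574.4434 billion.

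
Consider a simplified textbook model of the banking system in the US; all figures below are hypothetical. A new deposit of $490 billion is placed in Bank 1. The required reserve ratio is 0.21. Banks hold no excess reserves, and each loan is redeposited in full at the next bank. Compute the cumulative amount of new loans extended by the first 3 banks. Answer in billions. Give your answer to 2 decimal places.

Bank i lends (1 − rr)^i of the original deposit: Bank 1 lends 490·0.7900 = 387.1000, Bank 2 lends 490·0.7900² = 305.8090, and so on.
Summing a geometric series: total = 490·[0.7900·(1 − 0.7900^3) / (1 − 0.7900)] ≈ 934.4981 billion.

$934.50 billion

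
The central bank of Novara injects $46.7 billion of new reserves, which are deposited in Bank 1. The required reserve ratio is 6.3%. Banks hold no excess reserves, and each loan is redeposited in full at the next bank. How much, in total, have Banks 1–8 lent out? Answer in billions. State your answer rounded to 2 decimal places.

Bank i lends (1 − rr)^i of the original deposit: Bank 1 lends 46.7·0.9370 = 43.7579, Bank 2 lends 46.7·0.9370² ≈ 41.0012, and so on.
Summing a geometric series: total = 46.7·[0.9370·(1 − 0.9370^8) / (1 − 0.9370)] ≈ 281.8716 billion.

$281.87 billion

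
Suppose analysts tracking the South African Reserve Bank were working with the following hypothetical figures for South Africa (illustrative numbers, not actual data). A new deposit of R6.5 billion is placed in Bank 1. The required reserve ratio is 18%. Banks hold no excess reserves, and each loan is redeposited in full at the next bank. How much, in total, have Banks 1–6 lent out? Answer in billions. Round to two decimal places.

Bank i lends (1 − rr)^i of the original deposit: Bank 1 lends 6.5·0.8200 = 5.3300, Bank 2 lends 6.5·0.8200² = 4.3706, and so on.
Summing a geometric series: total = 6.5·[0.8200·(1 − 0.8200^6) / (1 − 0.8200)] ≈ 20.6091 billion.

R20.61 billion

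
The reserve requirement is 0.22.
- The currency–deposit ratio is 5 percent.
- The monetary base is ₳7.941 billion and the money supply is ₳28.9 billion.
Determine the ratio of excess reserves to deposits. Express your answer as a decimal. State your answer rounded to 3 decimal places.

Using m = M/MB = 28.9/7.941 ≈ 3.639340. Since m = (1 + c)/(c + rr + e), the denominator satisfies c + rr + e = (1 + c)/m = (1 + 0.05) / 3.639340 ≈ 0.288514.
With c = 0.05 and rr = 0.22, the ratio of excess reserves to deposits is 0.288514 − 0.05 − 0.22 = 0.018514.

0.019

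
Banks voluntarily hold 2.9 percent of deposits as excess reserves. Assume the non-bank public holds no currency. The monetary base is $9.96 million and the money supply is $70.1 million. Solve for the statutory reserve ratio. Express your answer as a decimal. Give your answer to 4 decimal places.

Using m = M/MB = 70.1/9.96 ≈ 7.038153. Since m = (1 + c)/(c + rr + e), the denominator satisfies c + rr + e = (1 + c)/m = (1 + 0) / 7.038153 ≈ 0.142083.
With c = 0 and e = 0.029, the statutory reserve ratio is 0.142083 − 0 − 0.029 = 0.113083.

0.1131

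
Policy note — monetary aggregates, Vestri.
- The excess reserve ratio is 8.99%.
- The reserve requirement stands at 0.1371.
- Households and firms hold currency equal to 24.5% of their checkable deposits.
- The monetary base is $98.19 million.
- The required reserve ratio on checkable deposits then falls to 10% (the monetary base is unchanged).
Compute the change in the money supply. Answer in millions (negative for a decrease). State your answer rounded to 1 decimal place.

Initially m₁ = (1 + 0.245) / (0.1371 + 0.0899 + 0.245) ≈ 2.6377, so M₁ = 2.6377 × 98.19 ≈ 258.9958 million.
After the change m₂ = (1 + 0.245) / (0.1 + 0.0899 + 0.245) ≈ 2.8627, so M₂ = 2.8627 × 98.19 ≈ 281.0885 million.
ΔM = M₂ − M₁ = 281.0885 − 258.9958 = 22.0927 million.

$22.1 million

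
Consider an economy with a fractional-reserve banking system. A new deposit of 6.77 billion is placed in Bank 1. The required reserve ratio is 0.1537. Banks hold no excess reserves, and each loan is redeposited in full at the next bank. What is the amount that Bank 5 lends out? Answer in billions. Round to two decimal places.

Each bank lends a fraction (1 − rr) = 0.8463 of the deposit it receives, so Bank 5 receives 6.77·0.8463^4 and lends 6.77·0.8463^5 ≈ 2.9391 billion.

2.94 billion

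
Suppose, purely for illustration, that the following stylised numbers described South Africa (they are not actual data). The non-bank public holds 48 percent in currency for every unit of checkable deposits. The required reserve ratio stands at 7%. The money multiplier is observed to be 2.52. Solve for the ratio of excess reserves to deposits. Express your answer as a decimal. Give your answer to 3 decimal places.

0.037

Using m = 2.52. Since m = (1 + c)/(c + rr + e), the denominator satisfies c + rr + e = (1 + c)/m = (1 + 0.48) / 2.52 ≈ 0.587302.
With c = 0.48 and rr = 0.07, the ratio of excess reserves to deposits is 0.587302 − 0.48 − 0.07 = 0.037302.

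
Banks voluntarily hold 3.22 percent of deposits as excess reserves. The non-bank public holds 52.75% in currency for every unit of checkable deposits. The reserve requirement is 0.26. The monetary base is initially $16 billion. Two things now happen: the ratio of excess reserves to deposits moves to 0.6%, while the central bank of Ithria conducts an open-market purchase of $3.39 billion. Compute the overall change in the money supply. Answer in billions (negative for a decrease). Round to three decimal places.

$7.510 billion

Before: m₁ = (1 + 0.5275) / (0.26 + 0.0322 + 0.5275) ≈ 1.863487, MB₁ = 16, so M₁ = 1.863487 × 16 ≈ 29.8158 billion.
After: m₂ = (1 + 0.5275) / (0.26 + 0.006 + 0.5275) ≈ 1.925016, MB₂ = 16 + 3.39 = 19.39, so M₂ = 1.925016 × 19.39 ≈ 37.3261 billion.
ΔM = M₂ − M₁ = 37.3261 − 29.8158 = 7.5103 billion.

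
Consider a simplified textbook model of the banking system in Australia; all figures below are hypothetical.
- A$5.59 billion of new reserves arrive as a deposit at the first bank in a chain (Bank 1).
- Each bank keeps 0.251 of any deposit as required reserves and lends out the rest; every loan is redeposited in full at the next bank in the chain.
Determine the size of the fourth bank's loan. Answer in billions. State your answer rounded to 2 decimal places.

Each bank lends a fraction (1 − rr) = 0.7490 of the deposit it receives, so Bank 4 receives 5.59·0.7490^3 and lends 5.59·0.7490^4 ≈ 1.7593 billion.

A$1.76 billion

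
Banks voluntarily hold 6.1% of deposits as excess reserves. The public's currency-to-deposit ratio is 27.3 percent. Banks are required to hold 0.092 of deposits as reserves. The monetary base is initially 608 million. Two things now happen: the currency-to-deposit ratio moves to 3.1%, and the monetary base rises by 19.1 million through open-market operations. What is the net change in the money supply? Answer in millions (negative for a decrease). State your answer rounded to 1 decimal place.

1696.9 million

Before: m₁ = (1 + 0.273) / (0.092 + 0.061 + 0.273) ≈ 2.98826, MB₁ = 608, so M₁ = 2.98826 × 608 ≈ 1816.8621 million.
After: m₂ = (1 + 0.031) / (0.092 + 0.061 + 0.031) ≈ 5.60326, MB₂ = 608 + 19.1 = 627.1, so M₂ = 5.60326 × 627.1 ≈ 3513.8043 million.
ΔM = M₂ − M₁ = 3513.8043 − 1816.8621 = 1696.9422 million.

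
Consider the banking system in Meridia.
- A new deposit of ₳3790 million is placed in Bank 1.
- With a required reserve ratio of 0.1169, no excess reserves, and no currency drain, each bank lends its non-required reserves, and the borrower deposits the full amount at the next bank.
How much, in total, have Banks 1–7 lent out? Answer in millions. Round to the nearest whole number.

Bank i lends (1 − rr)^i of the original deposit: Bank 1 lends 3790·0.8831 = 3346.9490, Bank 2 lends 3790·0.8831² ≈ 2955.6907, and so on.
Summing a geometric series: total = 3790·[0.8831·(1 − 0.8831^7) / (1 − 0.8831)] ≈ 16638.5368 million.

₳16639 million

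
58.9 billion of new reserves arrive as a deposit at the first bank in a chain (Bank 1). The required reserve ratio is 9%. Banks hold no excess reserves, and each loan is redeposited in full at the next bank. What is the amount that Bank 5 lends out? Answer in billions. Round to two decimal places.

36.76 billion

Each bank lends a fraction (1 − rr) = 0.9100 of the deposit it receives, so Bank 5 receives 58.9·0.9100^4 and lends 58.9·0.9100^5 ≈ 36.7555 billion.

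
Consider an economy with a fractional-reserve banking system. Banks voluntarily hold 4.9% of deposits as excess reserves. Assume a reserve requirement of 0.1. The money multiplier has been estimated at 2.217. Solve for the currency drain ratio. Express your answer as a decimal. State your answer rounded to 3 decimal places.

Using m = 2.217. From m = (1 + c)/(c + rr + e), rearranging gives 1 + c = m·(c + rr + e), so c·(1 − m) = m·(rr + e) − 1.
Hence c = [m·(rr + e) − 1]/(1 − m) = [2.217 × (0.1 + 0.049) − 1] / (1 − 2.217) ≈ 0.550260.

0.550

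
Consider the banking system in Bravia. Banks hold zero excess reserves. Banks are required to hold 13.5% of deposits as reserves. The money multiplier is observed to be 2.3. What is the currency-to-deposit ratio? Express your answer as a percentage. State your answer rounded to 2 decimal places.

53.04%

Using m = 2.3. From m = (1 + c)/(c + rr + e), rearranging gives 1 + c = m·(c + rr + e), so c·(1 − m) = m·(rr + e) − 1.
Hence c = [m·(rr + e) − 1]/(1 − m) = [2.3 × (0.135 + 0) − 1] / (1 − 2.3) ≈ 0.530385.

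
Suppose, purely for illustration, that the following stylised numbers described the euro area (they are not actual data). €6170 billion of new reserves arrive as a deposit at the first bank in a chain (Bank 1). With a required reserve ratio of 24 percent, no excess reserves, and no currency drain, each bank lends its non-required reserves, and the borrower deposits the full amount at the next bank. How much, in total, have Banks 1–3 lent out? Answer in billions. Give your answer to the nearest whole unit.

€10961 billion

Bank i lends (1 − rr)^i of the original deposit: Bank 1 lends 6170·0.7600 = 4689.2000, Bank 2 lends 6170·0.7600² = 3563.7920, and so on.
Summing a geometric series: total = 6170·[0.7600·(1 − 0.7600^3) / (1 − 0.7600)] ≈ 10961.4739 billion.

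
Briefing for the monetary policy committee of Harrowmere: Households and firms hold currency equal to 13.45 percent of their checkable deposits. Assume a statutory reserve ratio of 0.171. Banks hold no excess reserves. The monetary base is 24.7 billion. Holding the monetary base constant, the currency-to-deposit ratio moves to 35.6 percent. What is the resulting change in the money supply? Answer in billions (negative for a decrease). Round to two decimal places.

-28.17 billion

Initially m₁ = (1 + 0.1345) / (0.171 + 0.1345) ≈ 3.71358, so M₁ = 3.71358 × 24.7 ≈ 91.7254 billion.
After the change m₂ = (1 + 0.356) / (0.171 + 0.356) ≈ 2.57306, so M₂ = 2.57306 × 24.7 ≈ 63.5546 billion.
ΔM = M₂ − M₁ = 63.5546 − 91.7254 = -28.1708 billion.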